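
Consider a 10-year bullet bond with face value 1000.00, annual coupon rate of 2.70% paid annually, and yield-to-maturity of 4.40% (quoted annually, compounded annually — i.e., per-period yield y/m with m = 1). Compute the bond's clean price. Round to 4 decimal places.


Answer: Price = 864.8200

Derivation:
Coupon per period c = face * coupon_rate / m = 27.000000
Periods per year m = 1; per-period yield y/m = 0.044000
Number of cashflows N = 10
Cashflows (t years, CF_t, discount factor 1/(1+y/m)^(m*t), PV):
  t = 1.0000: CF_t = 27.000000, DF = 0.957854, PV = 25.862069
  t = 2.0000: CF_t = 27.000000, DF = 0.917485, PV = 24.772097
  t = 3.0000: CF_t = 27.000000, DF = 0.878817, PV = 23.728062
  t = 4.0000: CF_t = 27.000000, DF = 0.841779, PV = 22.728029
  t = 5.0000: CF_t = 27.000000, DF = 0.806302, PV = 21.770142
  t = 6.0000: CF_t = 27.000000, DF = 0.772320, PV = 20.852627
  t = 7.0000: CF_t = 27.000000, DF = 0.739770, PV = 19.973781
  t = 8.0000: CF_t = 27.000000, DF = 0.708592, PV = 19.131974
  t = 9.0000: CF_t = 27.000000, DF = 0.678728, PV = 18.325645
  t = 10.0000: CF_t = 1027.000000, DF = 0.650122, PV = 667.675526
Price P = sum_t PV_t = 864.819951


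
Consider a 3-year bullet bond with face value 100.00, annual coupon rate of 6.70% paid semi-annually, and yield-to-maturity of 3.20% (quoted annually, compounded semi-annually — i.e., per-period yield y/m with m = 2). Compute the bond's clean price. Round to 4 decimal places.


Coupon per period c = face * coupon_rate / m = 3.350000
Periods per year m = 2; per-period yield y/m = 0.016000
Number of cashflows N = 6
Cashflows (t years, CF_t, discount factor 1/(1+y/m)^(m*t), PV):
  t = 0.5000: CF_t = 3.350000, DF = 0.984252, PV = 3.297244
  t = 1.0000: CF_t = 3.350000, DF = 0.968752, PV = 3.245319
  t = 1.5000: CF_t = 3.350000, DF = 0.953496, PV = 3.194212
  t = 2.0000: CF_t = 3.350000, DF = 0.938480, PV = 3.143909
  t = 2.5000: CF_t = 3.350000, DF = 0.923701, PV = 3.094399
  t = 3.0000: CF_t = 103.350000, DF = 0.909155, PV = 93.961130
Price P = sum_t PV_t = 109.936213

Answer: Price = 109.9362


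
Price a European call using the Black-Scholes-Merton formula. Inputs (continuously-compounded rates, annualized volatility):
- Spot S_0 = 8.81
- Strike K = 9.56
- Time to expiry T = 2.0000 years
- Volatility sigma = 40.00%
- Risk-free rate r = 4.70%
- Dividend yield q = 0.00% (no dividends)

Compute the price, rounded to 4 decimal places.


d1 = (ln(S/K) + (r - q + 0.5*sigma^2) * T) / (sigma * sqrt(T)) = 0.30458574
d2 = d1 - sigma * sqrt(T) = -0.26109969
exp(-rT) = 0.91028276; exp(-qT) = 1.00000000
C = S_0 * exp(-qT) * N(d1) - K * exp(-rT) * N(d2)
N(d1) = 0.61965916; N(d2) = 0.39700782
C = 8.8100 * 1.00000000 * 0.61965916 - 9.5600 * 0.91028276 * 0.39700782 = 2.0043

Answer: Price = 2.0043


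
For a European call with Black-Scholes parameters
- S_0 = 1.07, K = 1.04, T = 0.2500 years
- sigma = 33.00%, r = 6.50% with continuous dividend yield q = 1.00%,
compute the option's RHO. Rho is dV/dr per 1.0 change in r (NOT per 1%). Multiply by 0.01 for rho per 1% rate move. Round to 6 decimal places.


Answer: Rho = 0.145491

Derivation:
d1 = 0.3381844565; d2 = 0.1731844565
phi(d1) = 0.3767690433; exp(-qT) = 0.9975031224; exp(-rT) = 0.9838813190
N(d2) = 0.5687467795
Rho = K*T*exp(-rT)*N(d2) = 1.0400 * 0.2500 * 0.9838813190 * 0.5687467795 = 0.145491


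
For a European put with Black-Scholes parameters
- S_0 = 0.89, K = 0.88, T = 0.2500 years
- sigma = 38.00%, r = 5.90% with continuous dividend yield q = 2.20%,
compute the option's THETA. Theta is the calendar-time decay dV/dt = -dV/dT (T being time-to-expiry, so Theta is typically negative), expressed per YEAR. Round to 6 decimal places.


d1 = 0.2031555540; d2 = 0.0131555540
phi(d1) = 0.3907940349; exp(-qT) = 0.9945150973; exp(-rT) = 0.9853582484
Theta = -S*exp(-qT)*phi(d1)*sigma/(2*sqrt(T)) + r*K*exp(-rT)*N(-d2) - q*S*exp(-qT)*N(-d1)
N(-d1) = 0.4195067256; N(-d2) = 0.4947518447; sqrt(T) = 0.5000000000
Term 1 = -0.8900 * 0.9945150973 * 0.3907940349 * 0.3800 / (2 * 0.5000000000) = -0.1314416220
Term 2 = 0.0590 * 0.8800 * 0.9853582484 * 0.4947518447 = 0.0253114056
Term 3 = -0.0220 * 0.8900 * 0.9945150973 * 0.4195067256 = -0.0081688890
Theta = -0.1314416220 + (0.0253114056) + (-0.0081688890) = -0.114299

Answer: Theta = -0.114299


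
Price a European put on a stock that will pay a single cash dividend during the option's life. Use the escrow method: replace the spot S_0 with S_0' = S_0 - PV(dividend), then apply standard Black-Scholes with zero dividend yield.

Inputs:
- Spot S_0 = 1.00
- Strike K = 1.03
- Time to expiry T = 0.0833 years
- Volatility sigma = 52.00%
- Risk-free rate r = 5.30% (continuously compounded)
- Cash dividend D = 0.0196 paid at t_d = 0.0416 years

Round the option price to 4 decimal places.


PV(D) = D * exp(-r * t_d) = 0.0196 * 0.99779763 = 0.01955683
S_0' = S_0 - PV(D) = 1.0000 - 0.01955683 = 0.98044317
d1 = (ln(S_0'/K) + (r + sigma^2/2)*T) / (sigma*sqrt(T)) = -0.22409453
d2 = d1 - sigma*sqrt(T) = -0.37417557
exp(-rT) = 0.99559483
N(-d1) = 0.58865813; N(-d2) = 0.64586315
P = K * exp(-rT) * N(-d2) - S_0' * N(-d1) = 1.0300 * 0.99559483 * 0.64586315 - 0.98044317 * 0.58865813 = 0.0852

Answer: Price = 0.0852


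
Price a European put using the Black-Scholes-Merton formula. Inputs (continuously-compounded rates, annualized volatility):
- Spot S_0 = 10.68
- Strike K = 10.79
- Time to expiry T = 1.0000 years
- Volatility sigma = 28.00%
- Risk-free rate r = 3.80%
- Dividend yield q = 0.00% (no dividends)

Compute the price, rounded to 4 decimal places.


d1 = (ln(S/K) + (r - q + 0.5*sigma^2) * T) / (sigma * sqrt(T)) = 0.23911805
d2 = d1 - sigma * sqrt(T) = -0.04088195
exp(-rT) = 0.96271294; exp(-qT) = 1.00000000
P = K * exp(-rT) * N(-d2) - S_0 * exp(-qT) * N(-d1)
N(-d1) = 0.40550702; N(-d2) = 0.51630500
P = 10.7900 * 0.96271294 * 0.51630500 - 10.6800 * 1.00000000 * 0.40550702 = 1.0324

Answer: Price = 1.0324


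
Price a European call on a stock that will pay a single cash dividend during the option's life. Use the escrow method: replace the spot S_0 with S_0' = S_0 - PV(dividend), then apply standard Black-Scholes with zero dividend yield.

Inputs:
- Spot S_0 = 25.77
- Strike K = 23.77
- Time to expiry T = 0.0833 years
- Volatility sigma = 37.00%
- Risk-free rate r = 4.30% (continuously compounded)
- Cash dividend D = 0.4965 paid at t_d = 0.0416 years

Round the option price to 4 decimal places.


Answer: Price = 2.0239

Derivation:
PV(D) = D * exp(-r * t_d) = 0.4965 * 0.99821280 = 0.49561265
S_0' = S_0 - PV(D) = 25.7700 - 0.49561265 = 25.27438735
d1 = (ln(S_0'/K) + (r + sigma^2/2)*T) / (sigma*sqrt(T)) = 0.66159812
d2 = d1 - sigma*sqrt(T) = 0.55480969
exp(-rT) = 0.99642451
N(d1) = 0.74588559; N(d2) = 0.71048758
C = S_0' * N(d1) - K * exp(-rT) * N(d2) = 25.27438735 * 0.74588559 - 23.7700 * 0.99642451 * 0.71048758 = 2.0239


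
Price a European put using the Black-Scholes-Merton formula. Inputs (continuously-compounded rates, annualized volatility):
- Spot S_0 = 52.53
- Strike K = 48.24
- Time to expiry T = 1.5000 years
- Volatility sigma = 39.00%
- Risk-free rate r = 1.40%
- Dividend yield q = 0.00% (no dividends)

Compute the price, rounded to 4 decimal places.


d1 = (ln(S/K) + (r - q + 0.5*sigma^2) * T) / (sigma * sqrt(T)) = 0.46115493
d2 = d1 - sigma * sqrt(T) = -0.01649557
exp(-rT) = 0.97921896; exp(-qT) = 1.00000000
P = K * exp(-rT) * N(-d2) - S_0 * exp(-qT) * N(-d1)
N(-d1) = 0.32234373; N(-d2) = 0.50658048
P = 48.2400 * 0.97921896 * 0.50658048 - 52.5300 * 1.00000000 * 0.32234373 = 6.9969

Answer: Price = 6.9969


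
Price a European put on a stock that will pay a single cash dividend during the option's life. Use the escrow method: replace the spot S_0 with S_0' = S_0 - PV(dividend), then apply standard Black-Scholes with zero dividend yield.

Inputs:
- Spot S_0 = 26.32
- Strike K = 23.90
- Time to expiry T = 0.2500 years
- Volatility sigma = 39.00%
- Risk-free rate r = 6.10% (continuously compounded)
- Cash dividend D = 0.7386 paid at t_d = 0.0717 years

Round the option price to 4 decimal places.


PV(D) = D * exp(-r * t_d) = 0.7386 * 0.99563585 = 0.73537664
S_0' = S_0 - PV(D) = 26.3200 - 0.73537664 = 25.58462336
d1 = (ln(S_0'/K) + (r + sigma^2/2)*T) / (sigma*sqrt(T)) = 0.52500288
d2 = d1 - sigma*sqrt(T) = 0.33000288
exp(-rT) = 0.98486569
N(-d1) = 0.29979059; N(-d2) = 0.37069889
P = K * exp(-rT) * N(-d2) - S_0' * N(-d1) = 23.9000 * 0.98486569 * 0.37069889 - 25.58462336 * 0.29979059 = 1.0556

Answer: Price = 1.0556


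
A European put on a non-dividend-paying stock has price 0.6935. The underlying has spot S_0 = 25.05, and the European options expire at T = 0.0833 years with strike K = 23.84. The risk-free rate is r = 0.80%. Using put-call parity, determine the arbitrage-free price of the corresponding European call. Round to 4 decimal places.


Answer: Call price = 1.9194

Derivation:
Put-call parity: C - P = S_0 * exp(-qT) - K * exp(-rT).
S_0 * exp(-qT) = 25.0500 * 1.00000000 = 25.05000000
K * exp(-rT) = 23.8400 * 0.99933382 = 23.82411832
C = P + S*exp(-qT) - K*exp(-rT)
C = 0.6935 + 25.05000000 - 23.82411832 = 1.9194


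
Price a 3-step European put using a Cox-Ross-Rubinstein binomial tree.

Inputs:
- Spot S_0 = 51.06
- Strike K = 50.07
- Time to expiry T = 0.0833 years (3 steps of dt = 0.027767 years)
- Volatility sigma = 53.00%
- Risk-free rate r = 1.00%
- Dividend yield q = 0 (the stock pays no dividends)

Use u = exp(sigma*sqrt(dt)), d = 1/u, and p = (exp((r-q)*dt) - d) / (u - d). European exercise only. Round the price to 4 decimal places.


dt = T/N = 0.027767
u = exp(sigma*sqrt(dt)) = 1.092333; d = 1/u = 0.915472
p = (exp((r-q)*dt) - d) / (u - d) = 0.479506
Discount per step: exp(-r*dt) = 0.999722
Stock lattice S(k, i) with i counting down-moves:
  k=0: S(0,0) = 51.0600
  k=1: S(1,0) = 55.7745; S(1,1) = 46.7440
  k=2: S(2,0) = 60.9243; S(2,1) = 51.0600; S(2,2) = 42.7928
  k=3: S(3,0) = 66.5497; S(3,1) = 55.7745; S(3,2) = 46.7440; S(3,3) = 39.1756
Terminal payoffs V(N, i) = max(K - S_T, 0):
  V(3,0) = 0.000000; V(3,1) = 0.000000; V(3,2) = 3.326007; V(3,3) = 10.894388
Backward induction: V(k, i) = exp(-r*dt) * [p * V(k+1, i) + (1-p) * V(k+1, i+1)].
  V(2,0) = exp(-r*dt) * [p*0.000000 + (1-p)*0.000000] = 0.000000
  V(2,1) = exp(-r*dt) * [p*0.000000 + (1-p)*3.326007] = 1.730688
  V(2,2) = exp(-r*dt) * [p*3.326007 + (1-p)*10.894388] = 7.263290
  V(1,0) = exp(-r*dt) * [p*0.000000 + (1-p)*1.730688] = 0.900563
  V(1,1) = exp(-r*dt) * [p*1.730688 + (1-p)*7.263290] = 4.609096
  V(0,0) = exp(-r*dt) * [p*0.900563 + (1-p)*4.609096] = 2.830048

Answer: Price = V(0,0) = 2.8300


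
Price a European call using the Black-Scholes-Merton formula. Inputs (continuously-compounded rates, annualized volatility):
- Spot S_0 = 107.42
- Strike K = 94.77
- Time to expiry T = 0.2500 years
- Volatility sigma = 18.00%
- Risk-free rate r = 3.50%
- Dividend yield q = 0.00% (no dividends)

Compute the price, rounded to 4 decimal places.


Answer: Price = 13.7469

Derivation:
d1 = (ln(S/K) + (r - q + 0.5*sigma^2) * T) / (sigma * sqrt(T)) = 1.53437201
d2 = d1 - sigma * sqrt(T) = 1.44437201
exp(-rT) = 0.99128817; exp(-qT) = 1.00000000
C = S_0 * exp(-qT) * N(d1) - K * exp(-rT) * N(d2)
N(d1) = 0.93753092; N(d2) = 0.92568282
C = 107.4200 * 1.00000000 * 0.93753092 - 94.7700 * 0.99128817 * 0.92568282 = 13.7469


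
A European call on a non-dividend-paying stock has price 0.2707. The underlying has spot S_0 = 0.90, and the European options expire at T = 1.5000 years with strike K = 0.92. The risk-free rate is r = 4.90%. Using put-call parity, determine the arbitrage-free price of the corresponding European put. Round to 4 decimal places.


Put-call parity: C - P = S_0 * exp(-qT) - K * exp(-rT).
S_0 * exp(-qT) = 0.9000 * 1.00000000 = 0.90000000
K * exp(-rT) = 0.9200 * 0.92913615 = 0.85480525
P = C - S*exp(-qT) + K*exp(-rT)
P = 0.2707 - 0.90000000 + 0.85480525 = 0.2255

Answer: Put price = 0.2255


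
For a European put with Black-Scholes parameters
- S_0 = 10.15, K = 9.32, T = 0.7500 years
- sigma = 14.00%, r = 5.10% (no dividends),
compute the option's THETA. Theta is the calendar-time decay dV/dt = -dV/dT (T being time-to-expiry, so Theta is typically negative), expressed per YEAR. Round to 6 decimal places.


Answer: Theta = -0.105448

Derivation:
d1 = 1.0797363632; d2 = 0.9584928067
phi(d1) = 0.2227168957; exp(-qT) = 1.0000000000; exp(-rT) = 0.9624722927
Theta = -S*exp(-qT)*phi(d1)*sigma/(2*sqrt(T)) + r*K*exp(-rT)*N(-d2) - q*S*exp(-qT)*N(-d1)
N(-d1) = 0.1401297981; N(-d2) = 0.1689071585; sqrt(T) = 0.8660254038
Term 1 = -10.1500 * 1.0000000000 * 0.2227168957 * 0.1400 / (2 * 0.8660254038) = -0.1827202224
Term 2 = 0.0510 * 9.3200 * 0.9624722927 * 0.1689071585 = 0.0772720405
Term 3 = 0 (no dividend yield, q = 0)
Theta = -0.1827202224 + (0.0772720405) + (0.0000000000) = -0.105448


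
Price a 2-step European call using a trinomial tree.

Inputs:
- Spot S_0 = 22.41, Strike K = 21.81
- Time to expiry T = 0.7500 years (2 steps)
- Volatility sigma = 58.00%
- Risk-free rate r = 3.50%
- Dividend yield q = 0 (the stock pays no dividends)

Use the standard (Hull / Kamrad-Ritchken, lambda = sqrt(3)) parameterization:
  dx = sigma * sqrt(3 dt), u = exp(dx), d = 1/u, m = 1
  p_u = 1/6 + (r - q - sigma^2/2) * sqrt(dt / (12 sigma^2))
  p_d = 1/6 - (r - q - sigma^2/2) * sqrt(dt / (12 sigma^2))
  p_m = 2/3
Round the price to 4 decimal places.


Answer: Price = V(0,0) = 4.3572

Derivation:
dt = T/N = 0.375000; dx = sigma*sqrt(3*dt) = 0.615183
u = exp(dx) = 1.849995; d = 1/u = 0.540542
p_u = 0.126069, p_m = 0.666667, p_d = 0.207264
Discount per step: exp(-r*dt) = 0.986961
Stock lattice S(k, j) with j the centered position index:
  k=0: S(0,+0) = 22.4100
  k=1: S(1,-1) = 12.1135; S(1,+0) = 22.4100; S(1,+1) = 41.4584
  k=2: S(2,-2) = 6.5479; S(2,-1) = 12.1135; S(2,+0) = 22.4100; S(2,+1) = 41.4584; S(2,+2) = 76.6978
Terminal payoffs V(N, j) = max(S_T - K, 0):
  V(2,-2) = 0.000000; V(2,-1) = 0.000000; V(2,+0) = 0.600000; V(2,+1) = 19.648386; V(2,+2) = 54.887805
Backward induction: V(k, j) = exp(-r*dt) * [p_u * V(k+1, j+1) + p_m * V(k+1, j) + p_d * V(k+1, j-1)]
  V(1,-1) = exp(-r*dt) * [p_u*0.600000 + p_m*0.000000 + p_d*0.000000] = 0.074655
  V(1,+0) = exp(-r*dt) * [p_u*19.648386 + p_m*0.600000 + p_d*0.000000] = 2.839538
  V(1,+1) = exp(-r*dt) * [p_u*54.887805 + p_m*19.648386 + p_d*0.600000] = 19.880284
  V(0,+0) = exp(-r*dt) * [p_u*19.880284 + p_m*2.839538 + p_d*0.074655] = 4.357220


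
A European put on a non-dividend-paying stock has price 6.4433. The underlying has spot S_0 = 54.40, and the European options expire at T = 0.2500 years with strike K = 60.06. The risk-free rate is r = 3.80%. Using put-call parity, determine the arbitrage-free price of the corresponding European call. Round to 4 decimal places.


Answer: Call price = 1.3512

Derivation:
Put-call parity: C - P = S_0 * exp(-qT) - K * exp(-rT).
S_0 * exp(-qT) = 54.4000 * 1.00000000 = 54.40000000
K * exp(-rT) = 60.0600 * 0.99054498 = 59.49213165
C = P + S*exp(-qT) - K*exp(-rT)
C = 6.4433 + 54.40000000 - 59.49213165 = 1.3512


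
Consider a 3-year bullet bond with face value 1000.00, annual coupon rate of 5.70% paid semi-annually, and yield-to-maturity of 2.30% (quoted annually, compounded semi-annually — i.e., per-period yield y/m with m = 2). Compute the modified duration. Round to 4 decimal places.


Coupon per period c = face * coupon_rate / m = 28.500000
Periods per year m = 2; per-period yield y/m = 0.011500
Number of cashflows N = 6
Cashflows (t years, CF_t, discount factor 1/(1+y/m)^(m*t), PV):
  t = 0.5000: CF_t = 28.500000, DF = 0.988631, PV = 28.175976
  t = 1.0000: CF_t = 28.500000, DF = 0.977391, PV = 27.855636
  t = 1.5000: CF_t = 28.500000, DF = 0.966279, PV = 27.538939
  t = 2.0000: CF_t = 28.500000, DF = 0.955293, PV = 27.225841
  t = 2.5000: CF_t = 28.500000, DF = 0.944432, PV = 26.916304
  t = 3.0000: CF_t = 1028.500000, DF = 0.933694, PV = 960.304521
Price P = sum_t PV_t = 1098.017218
First compute Macaulay numerator sum_t t * PV_t:
  t * PV_t at t = 0.5000: 14.087988
  t * PV_t at t = 1.0000: 27.855636
  t * PV_t at t = 1.5000: 41.308408
  t * PV_t at t = 2.0000: 54.451683
  t * PV_t at t = 2.5000: 67.290760
  t * PV_t at t = 3.0000: 2880.913562
Macaulay duration D = 3085.908038 / 1098.017218 = 2.810437
Modified duration = D / (1 + y/m) = 2.810437 / (1 + 0.011500) = 2.778484

Answer: Modified duration = 2.7785


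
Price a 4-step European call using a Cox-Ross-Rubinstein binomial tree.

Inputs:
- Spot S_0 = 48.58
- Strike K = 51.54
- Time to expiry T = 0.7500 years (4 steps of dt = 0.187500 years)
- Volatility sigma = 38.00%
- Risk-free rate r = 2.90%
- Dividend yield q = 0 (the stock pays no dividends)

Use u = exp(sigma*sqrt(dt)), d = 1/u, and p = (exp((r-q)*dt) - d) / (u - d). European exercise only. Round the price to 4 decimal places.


dt = T/N = 0.187500
u = exp(sigma*sqrt(dt)) = 1.178856; d = 1/u = 0.848280
p = (exp((r-q)*dt) - d) / (u - d) = 0.475450
Discount per step: exp(-r*dt) = 0.994577
Stock lattice S(k, i) with i counting down-moves:
  k=0: S(0,0) = 48.5800
  k=1: S(1,0) = 57.2688; S(1,1) = 41.2094
  k=2: S(2,0) = 67.5117; S(2,1) = 48.5800; S(2,2) = 34.9571
  k=3: S(3,0) = 79.5867; S(3,1) = 57.2688; S(3,2) = 41.2094; S(3,3) = 29.6534
  k=4: S(4,0) = 93.8212; S(4,1) = 67.5117; S(4,2) = 48.5800; S(4,3) = 34.9571; S(4,4) = 25.1544
Terminal payoffs V(N, i) = max(S_T - K, 0):
  V(4,0) = 42.281236; V(4,1) = 15.971745; V(4,2) = 0.000000; V(4,3) = 0.000000; V(4,4) = 0.000000
Backward induction: V(k, i) = exp(-r*dt) * [p * V(k+1, i) + (1-p) * V(k+1, i+1)].
  V(3,0) = exp(-r*dt) * [p*42.281236 + (1-p)*15.971745] = 28.326141
  V(3,1) = exp(-r*dt) * [p*15.971745 + (1-p)*0.000000] = 7.552582
  V(3,2) = exp(-r*dt) * [p*0.000000 + (1-p)*0.000000] = 0.000000
  V(3,3) = exp(-r*dt) * [p*0.000000 + (1-p)*0.000000] = 0.000000
  V(2,0) = exp(-r*dt) * [p*28.326141 + (1-p)*7.552582] = 17.334849
  V(2,1) = exp(-r*dt) * [p*7.552582 + (1-p)*0.000000] = 3.571400
  V(2,2) = exp(-r*dt) * [p*0.000000 + (1-p)*0.000000] = 0.000000
  V(1,0) = exp(-r*dt) * [p*17.334849 + (1-p)*3.571400] = 10.060375
  V(1,1) = exp(-r*dt) * [p*3.571400 + (1-p)*0.000000] = 1.688813
  V(0,0) = exp(-r*dt) * [p*10.060375 + (1-p)*1.688813] = 5.638328

Answer: Price = V(0,0) = 5.6383


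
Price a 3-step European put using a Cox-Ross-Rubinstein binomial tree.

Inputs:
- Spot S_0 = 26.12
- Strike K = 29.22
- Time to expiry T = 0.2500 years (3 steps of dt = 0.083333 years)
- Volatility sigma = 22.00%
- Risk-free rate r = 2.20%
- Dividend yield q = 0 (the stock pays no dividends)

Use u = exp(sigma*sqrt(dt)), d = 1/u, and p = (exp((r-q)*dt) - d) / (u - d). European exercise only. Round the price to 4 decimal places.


Answer: Price = V(0,0) = 3.2333

Derivation:
dt = T/N = 0.083333
u = exp(sigma*sqrt(dt)) = 1.065569; d = 1/u = 0.938466
p = (exp((r-q)*dt) - d) / (u - d) = 0.498565
Discount per step: exp(-r*dt) = 0.998168
Stock lattice S(k, i) with i counting down-moves:
  k=0: S(0,0) = 26.1200
  k=1: S(1,0) = 27.8327; S(1,1) = 24.5127
  k=2: S(2,0) = 29.6576; S(2,1) = 26.1200; S(2,2) = 23.0044
  k=3: S(3,0) = 31.6022; S(3,1) = 27.8327; S(3,2) = 24.5127; S(3,3) = 21.5888
Terminal payoffs V(N, i) = max(K - S_T, 0):
  V(3,0) = 0.000000; V(3,1) = 1.387349; V(3,2) = 4.707265; V(3,3) = 7.631177
Backward induction: V(k, i) = exp(-r*dt) * [p * V(k+1, i) + (1-p) * V(k+1, i+1)].
  V(2,0) = exp(-r*dt) * [p*0.000000 + (1-p)*1.387349] = 0.694390
  V(2,1) = exp(-r*dt) * [p*1.387349 + (1-p)*4.707265] = 3.046479
  V(2,2) = exp(-r*dt) * [p*4.707265 + (1-p)*7.631177] = 6.162108
  V(1,0) = exp(-r*dt) * [p*0.694390 + (1-p)*3.046479] = 1.870377
  V(1,1) = exp(-r*dt) * [p*3.046479 + (1-p)*6.162108] = 4.600321
  V(0,0) = exp(-r*dt) * [p*1.870377 + (1-p)*4.600321] = 3.233332


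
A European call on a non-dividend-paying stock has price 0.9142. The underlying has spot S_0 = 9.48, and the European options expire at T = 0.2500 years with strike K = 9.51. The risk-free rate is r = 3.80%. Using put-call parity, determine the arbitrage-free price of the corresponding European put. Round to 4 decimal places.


Put-call parity: C - P = S_0 * exp(-qT) - K * exp(-rT).
S_0 * exp(-qT) = 9.4800 * 1.00000000 = 9.48000000
K * exp(-rT) = 9.5100 * 0.99054498 = 9.42008278
P = C - S*exp(-qT) + K*exp(-rT)
P = 0.9142 - 9.48000000 + 9.42008278 = 0.8543

Answer: Put price = 0.8543


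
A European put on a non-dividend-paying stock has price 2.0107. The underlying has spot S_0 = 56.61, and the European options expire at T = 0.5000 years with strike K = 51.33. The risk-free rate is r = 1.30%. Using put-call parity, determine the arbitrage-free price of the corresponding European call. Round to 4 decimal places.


Put-call parity: C - P = S_0 * exp(-qT) - K * exp(-rT).
S_0 * exp(-qT) = 56.6100 * 1.00000000 = 56.61000000
K * exp(-rT) = 51.3300 * 0.99352108 = 50.99743700
C = P + S*exp(-qT) - K*exp(-rT)
C = 2.0107 + 56.61000000 - 50.99743700 = 7.6233

Answer: Call price = 7.6233


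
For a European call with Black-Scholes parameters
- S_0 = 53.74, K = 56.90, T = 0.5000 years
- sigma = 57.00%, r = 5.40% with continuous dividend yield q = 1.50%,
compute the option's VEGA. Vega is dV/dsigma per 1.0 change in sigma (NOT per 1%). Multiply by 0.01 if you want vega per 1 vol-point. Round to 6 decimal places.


d1 = 0.1081433283; d2 = -0.2949075370
phi(d1) = 0.3966162768; exp(-qT) = 0.9925280548; exp(-rT) = 0.9733612415
Vega = S * exp(-qT) * phi(d1) * sqrt(T) = 53.7400 * 0.9925280548 * 0.3966162768 * 0.7071067812 = 14.958774

Answer: Vega = 14.958774


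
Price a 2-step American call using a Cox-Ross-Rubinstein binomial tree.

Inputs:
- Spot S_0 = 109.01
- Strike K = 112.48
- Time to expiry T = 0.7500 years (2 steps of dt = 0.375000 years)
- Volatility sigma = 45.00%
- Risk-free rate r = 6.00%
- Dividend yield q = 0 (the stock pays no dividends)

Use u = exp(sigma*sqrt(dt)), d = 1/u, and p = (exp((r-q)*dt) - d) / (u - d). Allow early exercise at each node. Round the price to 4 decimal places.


Answer: Price = V(0,0) = 16.3521

Derivation:
dt = T/N = 0.375000
u = exp(sigma*sqrt(dt)) = 1.317278; d = 1/u = 0.759141
p = (exp((r-q)*dt) - d) / (u - d) = 0.472310
Discount per step: exp(-r*dt) = 0.977751
Stock lattice S(k, i) with i counting down-moves:
  k=0: S(0,0) = 109.0100
  k=1: S(1,0) = 143.5965; S(1,1) = 82.7540
  k=2: S(2,0) = 189.1565; S(2,1) = 109.0100; S(2,2) = 62.8219
Terminal payoffs V(N, i) = max(S_T - K, 0):
  V(2,0) = 76.676519; V(2,1) = 0.000000; V(2,2) = 0.000000
Backward induction: V(k, i) = exp(-r*dt) * [p * V(k+1, i) + (1-p) * V(k+1, i+1)]; then take max(V_cont, immediate exercise) for American.
  V(1,0) = exp(-r*dt) * [p*76.676519 + (1-p)*0.000000] = 35.409375; exercise = 31.116491; V(1,0) = max -> 35.409375
  V(1,1) = exp(-r*dt) * [p*0.000000 + (1-p)*0.000000] = 0.000000; exercise = 0.000000; V(1,1) = max -> 0.000000
  V(0,0) = exp(-r*dt) * [p*35.409375 + (1-p)*0.000000] = 16.352123; exercise = 0.000000; V(0,0) = max -> 16.352123


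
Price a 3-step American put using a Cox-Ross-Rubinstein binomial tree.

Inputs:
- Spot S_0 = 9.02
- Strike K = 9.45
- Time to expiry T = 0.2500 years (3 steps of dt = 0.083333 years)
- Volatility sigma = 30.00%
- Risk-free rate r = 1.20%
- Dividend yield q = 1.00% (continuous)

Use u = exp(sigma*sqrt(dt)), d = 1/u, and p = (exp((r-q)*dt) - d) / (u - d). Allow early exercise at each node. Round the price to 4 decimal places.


Answer: Price = V(0,0) = 0.8098

Derivation:
dt = T/N = 0.083333
u = exp(sigma*sqrt(dt)) = 1.090463; d = 1/u = 0.917042
p = (exp((r-q)*dt) - d) / (u - d) = 0.479324
Discount per step: exp(-r*dt) = 0.999000
Stock lattice S(k, i) with i counting down-moves:
  k=0: S(0,0) = 9.0200
  k=1: S(1,0) = 9.8360; S(1,1) = 8.2717
  k=2: S(2,0) = 10.7258; S(2,1) = 9.0200; S(2,2) = 7.5855
  k=3: S(3,0) = 11.6961; S(3,1) = 9.8360; S(3,2) = 8.2717; S(3,3) = 6.9562
Terminal payoffs V(N, i) = max(K - S_T, 0):
  V(3,0) = 0.000000; V(3,1) = 0.000000; V(3,2) = 1.178286; V(3,3) = 2.493777
Backward induction: V(k, i) = exp(-r*dt) * [p * V(k+1, i) + (1-p) * V(k+1, i+1)]; then take max(V_cont, immediate exercise) for American.
  V(2,0) = exp(-r*dt) * [p*0.000000 + (1-p)*0.000000] = 0.000000; exercise = 0.000000; V(2,0) = max -> 0.000000
  V(2,1) = exp(-r*dt) * [p*0.000000 + (1-p)*1.178286] = 0.612892; exercise = 0.430000; V(2,1) = max -> 0.612892
  V(2,2) = exp(-r*dt) * [p*1.178286 + (1-p)*2.493777] = 1.861368; exercise = 1.864495; V(2,2) = max -> 1.864495
  V(1,0) = exp(-r*dt) * [p*0.000000 + (1-p)*0.612892] = 0.318799; exercise = 0.000000; V(1,0) = max -> 0.318799
  V(1,1) = exp(-r*dt) * [p*0.612892 + (1-p)*1.864495] = 1.263307; exercise = 1.178286; V(1,1) = max -> 1.263307
  V(0,0) = exp(-r*dt) * [p*0.318799 + (1-p)*1.263307] = 0.809772; exercise = 0.430000; V(0,0) = max -> 0.809772


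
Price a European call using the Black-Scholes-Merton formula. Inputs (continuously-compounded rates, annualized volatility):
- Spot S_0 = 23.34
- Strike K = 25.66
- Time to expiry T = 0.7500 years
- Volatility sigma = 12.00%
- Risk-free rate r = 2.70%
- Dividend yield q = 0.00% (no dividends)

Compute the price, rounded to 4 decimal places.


Answer: Price = 0.3492

Derivation:
d1 = (ln(S/K) + (r - q + 0.5*sigma^2) * T) / (sigma * sqrt(T)) = -0.66505682
d2 = d1 - sigma * sqrt(T) = -0.76897987
exp(-rT) = 0.97995365; exp(-qT) = 1.00000000
C = S_0 * exp(-qT) * N(d1) - K * exp(-rT) * N(d2)
N(d1) = 0.25300708; N(d2) = 0.22095263
C = 23.3400 * 1.00000000 * 0.25300708 - 25.6600 * 0.97995365 * 0.22095263 = 0.3492


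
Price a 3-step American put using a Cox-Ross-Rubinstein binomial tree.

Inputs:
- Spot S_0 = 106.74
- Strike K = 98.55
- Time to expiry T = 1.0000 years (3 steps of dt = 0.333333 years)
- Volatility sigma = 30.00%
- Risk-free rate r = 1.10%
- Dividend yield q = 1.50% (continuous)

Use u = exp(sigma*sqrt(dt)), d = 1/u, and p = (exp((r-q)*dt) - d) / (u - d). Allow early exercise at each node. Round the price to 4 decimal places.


Answer: Price = V(0,0) = 9.2105

Derivation:
dt = T/N = 0.333333
u = exp(sigma*sqrt(dt)) = 1.189110; d = 1/u = 0.840965
p = (exp((r-q)*dt) - d) / (u - d) = 0.452979
Discount per step: exp(-r*dt) = 0.996340
Stock lattice S(k, i) with i counting down-moves:
  k=0: S(0,0) = 106.7400
  k=1: S(1,0) = 126.9256; S(1,1) = 89.7646
  k=2: S(2,0) = 150.9285; S(2,1) = 106.7400; S(2,2) = 75.4889
  k=3: S(3,0) = 179.4706; S(3,1) = 126.9256; S(3,2) = 89.7646; S(3,3) = 63.4835
Terminal payoffs V(N, i) = max(K - S_T, 0):
  V(3,0) = 0.000000; V(3,1) = 0.000000; V(3,2) = 8.785382; V(3,3) = 35.066456
Backward induction: V(k, i) = exp(-r*dt) * [p * V(k+1, i) + (1-p) * V(k+1, i+1)]; then take max(V_cont, immediate exercise) for American.
  V(2,0) = exp(-r*dt) * [p*0.000000 + (1-p)*0.000000] = 0.000000; exercise = 0.000000; V(2,0) = max -> 0.000000
  V(2,1) = exp(-r*dt) * [p*0.000000 + (1-p)*8.785382] = 4.788196; exercise = 0.000000; V(2,1) = max -> 4.788196
  V(2,2) = exp(-r*dt) * [p*8.785382 + (1-p)*35.066456] = 23.076900; exercise = 23.061086; V(2,2) = max -> 23.076900
  V(1,0) = exp(-r*dt) * [p*0.000000 + (1-p)*4.788196] = 2.609656; exercise = 0.000000; V(1,0) = max -> 2.609656
  V(1,1) = exp(-r*dt) * [p*4.788196 + (1-p)*23.076900] = 14.738354; exercise = 8.785382; V(1,1) = max -> 14.738354
  V(0,0) = exp(-r*dt) * [p*2.609656 + (1-p)*14.738354] = 9.210470; exercise = 0.000000; V(0,0) = max -> 9.210470


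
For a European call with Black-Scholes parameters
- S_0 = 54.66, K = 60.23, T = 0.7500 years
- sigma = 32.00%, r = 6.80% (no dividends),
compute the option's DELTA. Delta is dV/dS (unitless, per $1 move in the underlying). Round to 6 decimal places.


Answer: Delta = 0.489005

Derivation:
d1 = -0.0275626533; d2 = -0.3046907825
phi(d1) = 0.3987907710; exp(-qT) = 1.0000000000; exp(-rT) = 0.9502786705
N(d1) = 0.4890054843
Delta = exp(-qT) * N(d1) = 1.0000000000 * 0.4890054843 = 0.489005


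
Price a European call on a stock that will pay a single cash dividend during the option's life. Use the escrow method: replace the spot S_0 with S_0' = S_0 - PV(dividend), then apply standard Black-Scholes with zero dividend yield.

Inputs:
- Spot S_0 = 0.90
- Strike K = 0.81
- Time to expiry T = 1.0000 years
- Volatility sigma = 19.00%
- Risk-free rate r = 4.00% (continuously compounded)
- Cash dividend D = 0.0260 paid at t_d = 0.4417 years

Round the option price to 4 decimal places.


Answer: Price = 0.1220

Derivation:
PV(D) = D * exp(-r * t_d) = 0.0260 * 0.98248716 = 0.02554467
S_0' = S_0 - PV(D) = 0.9000 - 0.02554467 = 0.87445533
d1 = (ln(S_0'/K) + (r + sigma^2/2)*T) / (sigma*sqrt(T)) = 0.70851036
d2 = d1 - sigma*sqrt(T) = 0.51851036
exp(-rT) = 0.96078944
N(d1) = 0.76068581; N(d2) = 0.69794888
C = S_0' * N(d1) - K * exp(-rT) * N(d2) = 0.87445533 * 0.76068581 - 0.8100 * 0.96078944 * 0.69794888 = 0.1220


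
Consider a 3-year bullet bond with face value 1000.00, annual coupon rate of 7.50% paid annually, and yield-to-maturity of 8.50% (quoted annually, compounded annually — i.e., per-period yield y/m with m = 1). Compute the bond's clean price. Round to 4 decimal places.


Answer: Price = 974.4598

Derivation:
Coupon per period c = face * coupon_rate / m = 75.000000
Periods per year m = 1; per-period yield y/m = 0.085000
Number of cashflows N = 3
Cashflows (t years, CF_t, discount factor 1/(1+y/m)^(m*t), PV):
  t = 1.0000: CF_t = 75.000000, DF = 0.921659, PV = 69.124424
  t = 2.0000: CF_t = 75.000000, DF = 0.849455, PV = 63.709147
  t = 3.0000: CF_t = 1075.000000, DF = 0.782908, PV = 841.626206
Price P = sum_t PV_t = 974.459776


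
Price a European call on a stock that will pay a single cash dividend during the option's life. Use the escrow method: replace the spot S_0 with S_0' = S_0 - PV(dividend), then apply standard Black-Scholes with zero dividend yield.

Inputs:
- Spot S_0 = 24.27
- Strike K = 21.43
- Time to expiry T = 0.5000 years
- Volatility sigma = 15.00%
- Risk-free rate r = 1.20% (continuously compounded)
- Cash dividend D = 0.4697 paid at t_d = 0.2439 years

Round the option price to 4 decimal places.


Answer: Price = 2.6818

Derivation:
PV(D) = D * exp(-r * t_d) = 0.4697 * 0.99707748 = 0.46832729
S_0' = S_0 - PV(D) = 24.2700 - 0.46832729 = 23.80167271
d1 = (ln(S_0'/K) + (r + sigma^2/2)*T) / (sigma*sqrt(T)) = 1.09921211
d2 = d1 - sigma*sqrt(T) = 0.99314609
exp(-rT) = 0.99401796
N(d1) = 0.86416222; N(d2) = 0.83968062
C = S_0' * N(d1) - K * exp(-rT) * N(d2) = 23.80167271 * 0.86416222 - 21.4300 * 0.99401796 * 0.83968062 = 2.6818


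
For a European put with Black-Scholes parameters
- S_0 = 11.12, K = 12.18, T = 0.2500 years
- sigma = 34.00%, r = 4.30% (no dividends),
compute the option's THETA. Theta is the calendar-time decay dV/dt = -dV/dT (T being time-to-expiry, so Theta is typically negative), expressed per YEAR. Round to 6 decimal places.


Answer: Theta = -1.030723

Derivation:
d1 = -0.3873527851; d2 = -0.5573527851
phi(d1) = 0.3701082964; exp(-qT) = 1.0000000000; exp(-rT) = 0.9893075748
Theta = -S*exp(-qT)*phi(d1)*sigma/(2*sqrt(T)) + r*K*exp(-rT)*N(-d2) - q*S*exp(-qT)*N(-d1)
N(-d1) = 0.6507524736; N(-d2) = 0.7113567912; sqrt(T) = 0.5000000000
Term 1 = -11.1200 * 1.0000000000 * 0.3701082964 * 0.3400 / (2 * 0.5000000000) = -1.3993054470
Term 2 = 0.0430 * 12.1800 * 0.9893075748 * 0.7113567912 = 0.3685823717
Term 3 = 0 (no dividend yield, q = 0)
Theta = -1.3993054470 + (0.3685823717) + (0.0000000000) = -1.030723


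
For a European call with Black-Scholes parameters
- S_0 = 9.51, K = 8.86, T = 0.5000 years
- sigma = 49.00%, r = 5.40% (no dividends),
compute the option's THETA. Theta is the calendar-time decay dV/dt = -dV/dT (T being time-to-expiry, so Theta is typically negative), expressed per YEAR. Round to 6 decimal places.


Answer: Theta = -1.438061

Derivation:
d1 = 0.4554983085; d2 = 0.1090159857
phi(d1) = 0.3596305992; exp(-qT) = 1.0000000000; exp(-rT) = 0.9733612415
Theta = -S*exp(-qT)*phi(d1)*sigma/(2*sqrt(T)) - r*K*exp(-rT)*N(d2) + q*S*exp(-qT)*N(d1)
N(d1) = 0.6756246079; N(d2) = 0.5434050944; sqrt(T) = 0.7071067812
Term 1 = -9.5100 * 1.0000000000 * 0.3596305992 * 0.4900 / (2 * 0.7071067812) = -1.1849996873
Term 2 = -0.0540 * 8.8600 * 0.9733612415 * 0.5434050944 = -0.2530610096
Term 3 = 0 (no dividend yield, q = 0)
Theta = -1.1849996873 + (-0.2530610096) + (0.0000000000) = -1.438061


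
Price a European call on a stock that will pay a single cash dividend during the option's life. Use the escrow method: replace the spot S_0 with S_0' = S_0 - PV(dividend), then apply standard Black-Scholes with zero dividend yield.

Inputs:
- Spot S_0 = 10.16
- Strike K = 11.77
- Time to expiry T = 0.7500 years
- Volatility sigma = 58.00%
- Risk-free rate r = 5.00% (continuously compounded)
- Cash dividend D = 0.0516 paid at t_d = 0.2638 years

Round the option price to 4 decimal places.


Answer: Price = 1.5664

Derivation:
PV(D) = D * exp(-r * t_d) = 0.0516 * 0.98689661 = 0.05092386
S_0' = S_0 - PV(D) = 10.1600 - 0.05092386 = 10.10907614
d1 = (ln(S_0'/K) + (r + sigma^2/2)*T) / (sigma*sqrt(T)) = 0.02295411
d2 = d1 - sigma*sqrt(T) = -0.47934063
exp(-rT) = 0.96319442
N(d1) = 0.50915656; N(d2) = 0.31584816
C = S_0' * N(d1) - K * exp(-rT) * N(d2) = 10.10907614 * 0.50915656 - 11.7700 * 0.96319442 * 0.31584816 = 1.5664


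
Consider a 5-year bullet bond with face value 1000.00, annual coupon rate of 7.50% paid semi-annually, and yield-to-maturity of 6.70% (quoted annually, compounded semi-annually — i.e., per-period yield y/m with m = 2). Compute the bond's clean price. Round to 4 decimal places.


Answer: Price = 1033.5194

Derivation:
Coupon per period c = face * coupon_rate / m = 37.500000
Periods per year m = 2; per-period yield y/m = 0.033500
Number of cashflows N = 10
Cashflows (t years, CF_t, discount factor 1/(1+y/m)^(m*t), PV):
  t = 0.5000: CF_t = 37.500000, DF = 0.967586, PV = 36.284470
  t = 1.0000: CF_t = 37.500000, DF = 0.936222, PV = 35.108341
  t = 1.5000: CF_t = 37.500000, DF = 0.905876, PV = 33.970335
  t = 2.0000: CF_t = 37.500000, DF = 0.876512, PV = 32.869216
  t = 2.5000: CF_t = 37.500000, DF = 0.848101, PV = 31.803789
  t = 3.0000: CF_t = 37.500000, DF = 0.820611, PV = 30.772897
  t = 3.5000: CF_t = 37.500000, DF = 0.794011, PV = 29.775420
  t = 4.0000: CF_t = 37.500000, DF = 0.768274, PV = 28.810276
  t = 4.5000: CF_t = 37.500000, DF = 0.743371, PV = 27.876416
  t = 5.0000: CF_t = 1037.500000, DF = 0.719275, PV = 746.248199
Price P = sum_t PV_t = 1033.519359


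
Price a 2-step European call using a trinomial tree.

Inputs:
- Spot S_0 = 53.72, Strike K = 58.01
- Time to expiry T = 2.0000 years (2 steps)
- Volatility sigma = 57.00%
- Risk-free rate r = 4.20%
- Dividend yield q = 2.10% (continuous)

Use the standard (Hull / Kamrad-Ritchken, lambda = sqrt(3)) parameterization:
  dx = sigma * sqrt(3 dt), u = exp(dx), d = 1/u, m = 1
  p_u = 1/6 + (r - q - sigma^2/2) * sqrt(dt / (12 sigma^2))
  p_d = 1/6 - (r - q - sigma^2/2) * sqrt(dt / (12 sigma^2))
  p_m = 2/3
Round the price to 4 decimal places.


dt = T/N = 1.000000; dx = sigma*sqrt(3*dt) = 0.987269
u = exp(dx) = 2.683895; d = 1/u = 0.372593
p_u = 0.095030, p_m = 0.666667, p_d = 0.238304
Discount per step: exp(-r*dt) = 0.958870
Stock lattice S(k, j) with j the centered position index:
  k=0: S(0,+0) = 53.7200
  k=1: S(1,-1) = 20.0157; S(1,+0) = 53.7200; S(1,+1) = 144.1788
  k=2: S(2,-2) = 7.4577; S(2,-1) = 20.0157; S(2,+0) = 53.7200; S(2,+1) = 144.1788; S(2,+2) = 386.9608
Terminal payoffs V(N, j) = max(S_T - K, 0):
  V(2,-2) = 0.000000; V(2,-1) = 0.000000; V(2,+0) = 0.000000; V(2,+1) = 86.168820; V(2,+2) = 328.950760
Backward induction: V(k, j) = exp(-r*dt) * [p_u * V(k+1, j+1) + p_m * V(k+1, j) + p_d * V(k+1, j-1)]
  V(1,-1) = exp(-r*dt) * [p_u*0.000000 + p_m*0.000000 + p_d*0.000000] = 0.000000
  V(1,+0) = exp(-r*dt) * [p_u*86.168820 + p_m*0.000000 + p_d*0.000000] = 7.851794
  V(1,+1) = exp(-r*dt) * [p_u*328.950760 + p_m*86.168820 + p_d*0.000000] = 85.057461
  V(0,+0) = exp(-r*dt) * [p_u*85.057461 + p_m*7.851794 + p_d*0.000000] = 12.769758

Answer: Price = V(0,0) = 12.7698


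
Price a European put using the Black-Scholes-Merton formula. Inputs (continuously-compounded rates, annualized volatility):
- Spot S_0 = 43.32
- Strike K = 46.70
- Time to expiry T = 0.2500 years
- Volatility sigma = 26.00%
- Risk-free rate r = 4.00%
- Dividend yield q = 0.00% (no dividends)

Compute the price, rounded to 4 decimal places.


Answer: Price = 4.0631

Derivation:
d1 = (ln(S/K) + (r - q + 0.5*sigma^2) * T) / (sigma * sqrt(T)) = -0.43599802
d2 = d1 - sigma * sqrt(T) = -0.56599802
exp(-rT) = 0.99004983; exp(-qT) = 1.00000000
P = K * exp(-rT) * N(-d2) - S_0 * exp(-qT) * N(-d1)
N(-d1) = 0.66858092; N(-d2) = 0.71430244
P = 46.7000 * 0.99004983 * 0.71430244 - 43.3200 * 1.00000000 * 0.66858092 = 4.0631


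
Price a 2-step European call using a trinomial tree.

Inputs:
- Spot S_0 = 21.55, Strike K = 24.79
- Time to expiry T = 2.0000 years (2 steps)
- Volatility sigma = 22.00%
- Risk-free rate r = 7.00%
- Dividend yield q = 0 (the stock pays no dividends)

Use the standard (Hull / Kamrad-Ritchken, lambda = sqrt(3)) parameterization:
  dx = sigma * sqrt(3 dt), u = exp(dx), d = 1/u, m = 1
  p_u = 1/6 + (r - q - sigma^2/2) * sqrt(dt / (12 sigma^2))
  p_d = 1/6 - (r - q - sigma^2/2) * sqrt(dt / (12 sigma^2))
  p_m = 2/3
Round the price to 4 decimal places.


dt = T/N = 1.000000; dx = sigma*sqrt(3*dt) = 0.381051
u = exp(dx) = 1.463823; d = 1/u = 0.683143
p_u = 0.226764, p_m = 0.666667, p_d = 0.106570
Discount per step: exp(-r*dt) = 0.932394
Stock lattice S(k, j) with j the centered position index:
  k=0: S(0,+0) = 21.5500
  k=1: S(1,-1) = 14.7217; S(1,+0) = 21.5500; S(1,+1) = 31.5454
  k=2: S(2,-2) = 10.0570; S(2,-1) = 14.7217; S(2,+0) = 21.5500; S(2,+1) = 31.5454; S(2,+2) = 46.1768
Terminal payoffs V(N, j) = max(S_T - K, 0):
  V(2,-2) = 0.000000; V(2,-1) = 0.000000; V(2,+0) = 0.000000; V(2,+1) = 6.755375; V(2,+2) = 21.386831
Backward induction: V(k, j) = exp(-r*dt) * [p_u * V(k+1, j+1) + p_m * V(k+1, j) + p_d * V(k+1, j-1)]
  V(1,-1) = exp(-r*dt) * [p_u*0.000000 + p_m*0.000000 + p_d*0.000000] = 0.000000
  V(1,+0) = exp(-r*dt) * [p_u*6.755375 + p_m*0.000000 + p_d*0.000000] = 1.428309
  V(1,+1) = exp(-r*dt) * [p_u*21.386831 + p_m*6.755375 + p_d*0.000000] = 8.720994
  V(0,+0) = exp(-r*dt) * [p_u*8.720994 + p_m*1.428309 + p_d*0.000000] = 2.731737

Answer: Price = V(0,0) = 2.7317


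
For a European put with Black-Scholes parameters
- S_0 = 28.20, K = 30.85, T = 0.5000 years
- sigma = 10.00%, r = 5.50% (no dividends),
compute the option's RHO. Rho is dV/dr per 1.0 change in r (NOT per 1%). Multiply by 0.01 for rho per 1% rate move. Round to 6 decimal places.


Answer: Rho = -12.310341

Derivation:
d1 = -0.8459086237; d2 = -0.9166193018
phi(d1) = 0.2789509740; exp(-qT) = 1.0000000000; exp(-rT) = 0.9728746826
N(-d2) = 0.8203289168
Rho = -K*T*exp(-rT)*N(-d2) = -30.8500 * 0.5000 * 0.9728746826 * 0.8203289168 = -12.310341


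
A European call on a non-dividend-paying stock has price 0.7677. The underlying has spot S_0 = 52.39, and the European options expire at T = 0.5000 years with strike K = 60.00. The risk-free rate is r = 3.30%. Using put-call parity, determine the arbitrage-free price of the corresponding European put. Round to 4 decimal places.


Put-call parity: C - P = S_0 * exp(-qT) - K * exp(-rT).
S_0 * exp(-qT) = 52.3900 * 1.00000000 = 52.39000000
K * exp(-rT) = 60.0000 * 0.98363538 = 59.01812276
P = C - S*exp(-qT) + K*exp(-rT)
P = 0.7677 - 52.39000000 + 59.01812276 = 7.3958

Answer: Put price = 7.3958


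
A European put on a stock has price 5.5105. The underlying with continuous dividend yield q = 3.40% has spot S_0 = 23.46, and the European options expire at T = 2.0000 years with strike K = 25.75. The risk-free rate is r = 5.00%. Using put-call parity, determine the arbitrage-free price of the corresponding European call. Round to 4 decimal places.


Answer: Call price = 4.1287

Derivation:
Put-call parity: C - P = S_0 * exp(-qT) - K * exp(-rT).
S_0 * exp(-qT) = 23.4600 * 0.93426047 = 21.91775071
K * exp(-rT) = 25.7500 * 0.90483742 = 23.29956351
C = P + S*exp(-qT) - K*exp(-rT)
C = 5.5105 + 21.91775071 - 23.29956351 = 4.1287


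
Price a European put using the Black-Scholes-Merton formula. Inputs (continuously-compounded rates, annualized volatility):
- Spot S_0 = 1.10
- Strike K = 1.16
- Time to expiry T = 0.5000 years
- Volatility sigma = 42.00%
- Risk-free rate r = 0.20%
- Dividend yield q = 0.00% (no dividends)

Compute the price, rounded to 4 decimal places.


Answer: Price = 0.1648

Derivation:
d1 = (ln(S/K) + (r - q + 0.5*sigma^2) * T) / (sigma * sqrt(T)) = -0.02697048
d2 = d1 - sigma * sqrt(T) = -0.32395533
exp(-rT) = 0.99900050; exp(-qT) = 1.00000000
P = K * exp(-rT) * N(-d2) - S_0 * exp(-qT) * N(-d1)
N(-d1) = 0.51075836; N(-d2) = 0.62701407
P = 1.1600 * 0.99900050 * 0.62701407 - 1.1000 * 1.00000000 * 0.51075836 = 0.1648
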